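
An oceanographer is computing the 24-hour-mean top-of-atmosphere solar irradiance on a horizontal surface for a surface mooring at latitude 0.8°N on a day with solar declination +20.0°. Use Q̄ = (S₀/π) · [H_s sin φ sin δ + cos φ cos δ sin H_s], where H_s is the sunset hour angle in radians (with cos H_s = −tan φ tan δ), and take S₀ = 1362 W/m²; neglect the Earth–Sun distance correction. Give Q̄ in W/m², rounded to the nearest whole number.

The sunset hour angle satisfies cos H_s = −tan φ tan δ = -0.0051, giving H_s = 90.29°. In radians, H_s = 1.5759.
H_s sin φ sin δ = 1.5759 × 0.0140 × 0.3420 = 0.0075.
cos φ cos δ sin H_s = 0.9999 × 0.9397 × 1.0000 = 0.9396.
Q̄ = (1362/π) × (0.0075 + 0.9396) = 433.54 × 0.9471 = 410.61 W/m².

411 W/m²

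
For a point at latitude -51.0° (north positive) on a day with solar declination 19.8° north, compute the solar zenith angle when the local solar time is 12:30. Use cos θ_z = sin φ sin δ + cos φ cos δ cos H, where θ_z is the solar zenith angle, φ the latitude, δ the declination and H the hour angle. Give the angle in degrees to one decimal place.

71.1°

Hour angle H = 15° × (12.5 − 12) = 7.50°.
cos θ_z = sin(-51.0°) sin(19.8°) + cos(-51.0°) cos(19.8°) cos(7.50°) = -0.2632 + 0.5870 = 0.3238.
θ_z = arccos(0.3238) = 71.11°.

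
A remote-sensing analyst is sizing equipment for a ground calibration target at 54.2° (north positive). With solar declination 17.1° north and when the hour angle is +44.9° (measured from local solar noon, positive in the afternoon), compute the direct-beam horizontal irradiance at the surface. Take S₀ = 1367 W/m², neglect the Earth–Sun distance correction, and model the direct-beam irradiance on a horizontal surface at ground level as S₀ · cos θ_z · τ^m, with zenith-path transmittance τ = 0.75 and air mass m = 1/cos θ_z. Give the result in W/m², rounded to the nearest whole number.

cos θ_z = sin φ sin δ + cos φ cos δ cos H = (0.8111)(0.2940) + (0.5850)(0.9558)(0.7083) = 0.6345.
Air mass m = 1/cos θ_z = 1/0.6345 = 1.576; τ^m = 0.75^1.576 = 0.6355.
Surface direct beam = 1367 × 0.6345 × 0.6355 = 551.21 W/m².

551 W/m²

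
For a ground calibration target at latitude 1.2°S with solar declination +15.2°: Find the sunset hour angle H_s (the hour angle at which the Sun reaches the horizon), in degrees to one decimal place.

89.7°

cos H_s = −tan(-1.2°) · tan(15.2°) = 0.0057, so H_s = arccos(0.0057) = 89.67°.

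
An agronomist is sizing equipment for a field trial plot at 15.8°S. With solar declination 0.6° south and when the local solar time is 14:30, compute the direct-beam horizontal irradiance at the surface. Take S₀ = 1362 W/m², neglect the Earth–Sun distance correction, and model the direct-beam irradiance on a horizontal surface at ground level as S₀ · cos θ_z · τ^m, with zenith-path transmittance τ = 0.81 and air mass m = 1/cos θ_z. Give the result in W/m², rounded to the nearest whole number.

793 W/m²

Hour angle H = 15° × (14.5 − 12) = 37.50°.
With φ = -15.8°, δ = -0.6°, H = 37.50°: sin φ sin δ = 0.0029, cos φ cos δ cos H = 0.7633, so cos θ_z = 0.7662.
Air mass m = 1/cos θ_z = 1/0.7662 = 1.305; τ^m = 0.81^1.305 = 0.7596.
Surface direct beam = 1362 × 0.7662 × 0.7596 = 792.69 W/m².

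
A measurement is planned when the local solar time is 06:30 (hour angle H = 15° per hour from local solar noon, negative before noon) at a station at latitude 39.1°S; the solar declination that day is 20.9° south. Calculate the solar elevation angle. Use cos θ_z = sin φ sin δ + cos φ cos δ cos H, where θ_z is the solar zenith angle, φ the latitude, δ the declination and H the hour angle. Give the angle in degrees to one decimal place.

18.6°

Hour angle H = 15° × (6.5 − 12) = -82.50°.
cos θ_z = sin(-39.1°) sin(-20.9°) + cos(-39.1°) cos(-20.9°) cos(-82.50°) = 0.2250 + 0.0946 = 0.3196.
θ_z = arccos(0.3196) = 71.36°, so the elevation is 90° − 71.36° = 18.64°.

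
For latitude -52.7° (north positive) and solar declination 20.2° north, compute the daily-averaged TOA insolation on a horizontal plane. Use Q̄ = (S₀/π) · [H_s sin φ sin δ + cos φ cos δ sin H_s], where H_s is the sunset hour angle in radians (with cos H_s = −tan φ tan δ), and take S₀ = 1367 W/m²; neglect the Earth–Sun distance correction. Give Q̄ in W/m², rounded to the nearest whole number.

89 W/m²

The sunset hour angle satisfies cos H_s = −tan φ tan δ = 0.4830, giving H_s = 61.12°. In radians, H_s = 1.0667.
H_s sin φ sin δ = 1.0667 × -0.7955 × 0.3453 = -0.2930.
cos φ cos δ sin H_s = 0.6060 × 0.9385 × 0.8756 = 0.4980.
Q̄ = (1367/π) × (-0.2930 + 0.4980) = 435.13 × 0.2050 = 89.20 W/m².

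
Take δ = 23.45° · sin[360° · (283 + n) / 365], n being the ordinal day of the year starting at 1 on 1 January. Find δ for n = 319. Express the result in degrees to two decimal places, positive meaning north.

360 × (283 + 319) / 365 = 593.753°; sin(593.753°) = -0.8065.
δ = 23.45 × -0.8065 = -18.912° ≈ -18.91°.

-18.91°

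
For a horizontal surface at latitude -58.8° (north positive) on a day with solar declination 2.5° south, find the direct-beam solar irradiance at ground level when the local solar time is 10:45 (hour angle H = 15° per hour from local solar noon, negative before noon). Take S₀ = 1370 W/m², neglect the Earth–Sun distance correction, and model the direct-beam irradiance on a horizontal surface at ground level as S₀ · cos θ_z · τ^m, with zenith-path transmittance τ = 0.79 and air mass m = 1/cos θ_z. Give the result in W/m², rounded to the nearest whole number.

Hour angle H = 15° × (10.75 − 12) = -18.75°.
cos θ_z = sin(-58.8°) sin(-2.5°) + cos(-58.8°) cos(-2.5°) cos(-18.75°) = 0.0373 + 0.4901 = 0.5274.
Air mass m = 1/cos θ_z = 1/0.5274 = 1.896; τ^m = 0.79^1.896 = 0.6396.
Surface direct beam = 1370 × 0.5274 × 0.6396 = 462.14 W/m².

462 W/m²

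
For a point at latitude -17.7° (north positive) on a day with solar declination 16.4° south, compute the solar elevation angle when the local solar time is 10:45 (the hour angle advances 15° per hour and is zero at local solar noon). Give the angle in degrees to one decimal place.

Hour angle H = 15° × (10.75 − 12) = -18.75°.
With φ = -17.7°, δ = -16.4°, H = -18.75°: sin φ sin δ = 0.0858, cos φ cos δ cos H = 0.8654, so cos θ_z = 0.9512.
θ_z = arccos(0.9512) = 17.97°, so the elevation is 90° − 17.97° = 72.03°.

72.0°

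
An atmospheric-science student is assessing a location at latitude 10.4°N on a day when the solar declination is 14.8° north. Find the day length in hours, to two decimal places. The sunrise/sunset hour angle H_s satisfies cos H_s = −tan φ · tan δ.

12.37 hours

The sunset hour angle satisfies cos H_s = −tan φ tan δ = -0.0485, giving H_s = 92.78°.
Day length = 2 H_s / 15° h⁻¹ = 185.56° / 15 = 12.371 h.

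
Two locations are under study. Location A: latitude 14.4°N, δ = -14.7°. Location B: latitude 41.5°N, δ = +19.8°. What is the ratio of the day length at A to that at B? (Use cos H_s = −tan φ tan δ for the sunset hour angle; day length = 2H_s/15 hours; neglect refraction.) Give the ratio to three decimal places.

0.793

A: H_s = arccos(−tan 14.4° · tan -14.7°) = 86.14°, so 2H_s/15 = 11.4853 h.
B: H_s = arccos(−tan 41.5° · tan 19.8°) = 108.57°, so 2H_s/15 = 14.4760 h.
Ratio A/B = 11.4853 / 14.4760 = 0.7934.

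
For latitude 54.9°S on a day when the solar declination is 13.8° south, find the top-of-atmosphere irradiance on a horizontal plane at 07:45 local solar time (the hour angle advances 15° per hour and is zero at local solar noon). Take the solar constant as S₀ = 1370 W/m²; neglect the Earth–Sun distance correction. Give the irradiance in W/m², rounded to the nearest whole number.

Hour angle H = 15° × (7.75 − 12) = -63.75°.
cos θ_z = sin φ sin δ + cos φ cos δ cos H = (-0.8181)(-0.2385) + (0.5750)(0.9711)(0.4423) = 0.4421.
Top-of-atmosphere irradiance = S₀ cos θ_z = 1370 × 0.4421 = 605.68 W/m².

606 W/m²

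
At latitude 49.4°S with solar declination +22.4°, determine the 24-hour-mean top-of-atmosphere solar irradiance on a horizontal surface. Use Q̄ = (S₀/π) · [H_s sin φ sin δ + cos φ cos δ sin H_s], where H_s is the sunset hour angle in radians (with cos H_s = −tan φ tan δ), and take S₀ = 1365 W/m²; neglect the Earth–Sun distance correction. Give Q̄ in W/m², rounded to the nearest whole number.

95 W/m²

The sunset hour angle satisfies cos H_s = −tan φ tan δ = 0.4809, giving H_s = 61.26°. In radians, H_s = 1.0692.
H_s sin φ sin δ = 1.0692 × -0.7593 × 0.3811 = -0.3094.
cos φ cos δ sin H_s = 0.6508 × 0.9245 × 0.8768 = 0.5275.
Q̄ = (1365/π) × (-0.3094 + 0.5275) = 434.49 × 0.2181 = 94.76 W/m².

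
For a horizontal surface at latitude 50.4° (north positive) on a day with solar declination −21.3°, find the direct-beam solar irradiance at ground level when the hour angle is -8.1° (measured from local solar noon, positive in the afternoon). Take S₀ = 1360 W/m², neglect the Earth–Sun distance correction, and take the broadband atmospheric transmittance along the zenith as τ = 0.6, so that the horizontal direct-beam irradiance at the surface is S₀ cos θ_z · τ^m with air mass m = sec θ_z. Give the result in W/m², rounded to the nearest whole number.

cos θ_z = sin(50.4°) sin(-21.3°) + cos(50.4°) cos(-21.3°) cos(-8.10°) = -0.2799 + 0.5880 = 0.3081.
Air mass m = 1/cos θ_z = 1/0.3081 = 3.246; τ^m = 0.6^3.246 = 0.1905.
Surface direct beam = 1360 × 0.3081 × 0.1905 = 79.82 W/m².

80 W/m²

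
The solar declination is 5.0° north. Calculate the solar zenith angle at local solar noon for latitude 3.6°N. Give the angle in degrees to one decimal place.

At local solar noon the hour angle is zero, so the zenith angle is |φ − δ| = |3.6° − (5.0°)| = 1.4°.

1.4°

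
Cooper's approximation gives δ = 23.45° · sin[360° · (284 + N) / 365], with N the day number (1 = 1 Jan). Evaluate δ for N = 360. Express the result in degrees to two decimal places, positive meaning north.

-23.35°

360 × (284 + 360) / 365 = 635.178°; sin(635.178°) = -0.9959.
δ = 23.45 × -0.9959 = -23.354° ≈ -23.35°.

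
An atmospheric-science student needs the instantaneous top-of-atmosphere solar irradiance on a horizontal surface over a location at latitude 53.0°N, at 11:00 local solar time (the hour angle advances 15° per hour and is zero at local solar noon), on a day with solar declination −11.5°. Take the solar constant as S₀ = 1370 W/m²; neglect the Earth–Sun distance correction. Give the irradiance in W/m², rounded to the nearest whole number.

Hour angle H = 15° × (11 − 12) = -15.00°.
With φ = 53.0°, δ = -11.5°, H = -15.00°: sin φ sin δ = -0.1592, cos φ cos δ cos H = 0.5696, so cos θ_z = 0.4104.
Top-of-atmosphere irradiance = S₀ cos θ_z = 1370 × 0.4104 = 562.25 W/m².

562 W/m²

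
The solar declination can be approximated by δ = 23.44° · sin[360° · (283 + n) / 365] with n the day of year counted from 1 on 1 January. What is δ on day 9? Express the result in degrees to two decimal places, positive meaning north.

-22.29°

360 × (283 + 9) / 365 = 288.000°; sin(288.000°) = -0.9511.
δ = 23.44 × -0.9511 = -22.294° ≈ -22.29°.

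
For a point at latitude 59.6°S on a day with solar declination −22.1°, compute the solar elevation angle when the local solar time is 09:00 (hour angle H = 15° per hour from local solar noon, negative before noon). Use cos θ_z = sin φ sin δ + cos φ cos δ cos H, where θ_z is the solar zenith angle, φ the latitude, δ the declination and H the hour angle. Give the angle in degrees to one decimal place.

41.0°

Hour angle H = 15° × (9 − 12) = -45.00°.
With φ = -59.6°, δ = -22.1°, H = -45.00°: sin φ sin δ = 0.3245, cos φ cos δ cos H = 0.3315, so cos θ_z = 0.6560.
θ_z = arccos(0.6560) = 49.00°, so the elevation is 90° − 49.00° = 41.00°.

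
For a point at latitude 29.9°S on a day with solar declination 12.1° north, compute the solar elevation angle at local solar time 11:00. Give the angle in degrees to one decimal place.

45.6°

Hour angle H = 15° × (11 − 12) = -15.00°.
With φ = -29.9°, δ = 12.1°, H = -15.00°: sin φ sin δ = -0.1045, cos φ cos δ cos H = 0.8188, so cos θ_z = 0.7143.
θ_z = arccos(0.7143) = 44.41°, so the elevation is 90° − 44.41° = 45.59°.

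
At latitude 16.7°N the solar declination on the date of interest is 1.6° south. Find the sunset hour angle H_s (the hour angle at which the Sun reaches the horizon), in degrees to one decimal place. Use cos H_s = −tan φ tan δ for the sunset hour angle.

89.5°

cos H_s = −tan(16.7°) · tan(-1.6°) = 0.0084, so H_s = arccos(0.0084) = 89.52°.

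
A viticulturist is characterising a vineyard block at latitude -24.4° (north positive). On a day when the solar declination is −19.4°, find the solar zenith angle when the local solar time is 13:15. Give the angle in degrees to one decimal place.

18.1°

Hour angle H = 15° × (13.25 − 12) = 18.75°.
cos θ_z = sin φ sin δ + cos φ cos δ cos H = (-0.4131)(-0.3322) + (0.9107)(0.9432)(0.9469) = 0.9506.
θ_z = arccos(0.9506) = 18.08°.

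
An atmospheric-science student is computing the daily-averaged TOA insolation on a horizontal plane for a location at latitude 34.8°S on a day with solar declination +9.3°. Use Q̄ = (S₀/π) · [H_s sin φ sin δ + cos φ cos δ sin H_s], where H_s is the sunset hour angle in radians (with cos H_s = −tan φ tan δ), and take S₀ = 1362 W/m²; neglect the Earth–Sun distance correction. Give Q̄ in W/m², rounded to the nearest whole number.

291 W/m²

−tan φ tan δ = −(-0.6950)(0.1638) = 0.1138; H_s = arccos(0.1138) = 83.47°. In radians, H_s = 1.4568.
H_s sin φ sin δ = 1.4568 × -0.5707 × 0.1616 = -0.1344.
cos φ cos δ sin H_s = 0.8211 × 0.9869 × 0.9935 = 0.8051.
Q̄ = (1362/π) × (-0.1344 + 0.8051) = 433.54 × 0.6707 = 290.78 W/m².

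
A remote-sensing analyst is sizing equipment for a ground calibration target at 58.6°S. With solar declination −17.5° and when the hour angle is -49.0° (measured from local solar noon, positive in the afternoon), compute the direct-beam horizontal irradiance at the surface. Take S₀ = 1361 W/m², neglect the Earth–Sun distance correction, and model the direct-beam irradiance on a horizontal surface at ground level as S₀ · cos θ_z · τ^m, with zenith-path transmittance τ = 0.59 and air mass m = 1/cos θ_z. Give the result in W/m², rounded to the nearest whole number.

cos θ_z = sin(-58.6°) sin(-17.5°) + cos(-58.6°) cos(-17.5°) cos(-49.00°) = 0.2567 + 0.3260 = 0.5827.
Air mass m = 1/cos θ_z = 1/0.5827 = 1.716; τ^m = 0.59^1.716 = 0.4044.
Surface direct beam = 1361 × 0.5827 × 0.4044 = 320.71 W/m².

321 W/m²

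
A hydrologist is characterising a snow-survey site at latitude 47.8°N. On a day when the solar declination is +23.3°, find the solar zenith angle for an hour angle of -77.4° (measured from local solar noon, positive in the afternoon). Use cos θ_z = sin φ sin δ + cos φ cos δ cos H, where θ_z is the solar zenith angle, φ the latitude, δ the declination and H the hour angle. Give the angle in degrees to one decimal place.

64.7°

cos θ_z = sin φ sin δ + cos φ cos δ cos H = (0.7408)(0.3955) + (0.6717)(0.9184)(0.2181) = 0.4275.
θ_z = arccos(0.4275) = 64.69°.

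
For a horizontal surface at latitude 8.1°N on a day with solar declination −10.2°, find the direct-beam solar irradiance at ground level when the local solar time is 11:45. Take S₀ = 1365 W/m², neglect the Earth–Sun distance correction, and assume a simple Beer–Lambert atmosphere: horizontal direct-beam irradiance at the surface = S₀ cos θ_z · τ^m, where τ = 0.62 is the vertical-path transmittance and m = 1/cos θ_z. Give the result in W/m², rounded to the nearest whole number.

Hour angle H = 15° × (11.75 − 12) = -3.75°.
cos θ_z = sin φ sin δ + cos φ cos δ cos H = (0.1409)(-0.1771) + (0.9900)(0.9842)(0.9979) = 0.9474.
Air mass m = 1/cos θ_z = 1/0.9474 = 1.056; τ^m = 0.62^1.056 = 0.6036.
Surface direct beam = 1365 × 0.9474 × 0.6036 = 780.58 W/m².

781 W/m²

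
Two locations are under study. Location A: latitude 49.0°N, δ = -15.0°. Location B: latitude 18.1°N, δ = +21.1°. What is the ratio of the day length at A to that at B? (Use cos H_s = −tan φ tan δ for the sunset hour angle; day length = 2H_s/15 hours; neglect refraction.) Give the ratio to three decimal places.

0.741

A: H_s = arccos(−tan 49.0° · tan -15.0°) = 72.05°, so 2H_s/15 = 9.6067 h.
B: H_s = arccos(−tan 18.1° · tan 21.1°) = 97.25°, so 2H_s/15 = 12.9667 h.
Ratio A/B = 9.6067 / 12.9667 = 0.7409.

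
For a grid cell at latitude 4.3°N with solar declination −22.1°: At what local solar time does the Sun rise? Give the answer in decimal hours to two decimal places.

−tan φ tan δ = −(0.0752)(-0.4061) = 0.0305; H_s = arccos(0.0305) = 88.25°.
Sunrise is at 12 − H_s/15 = 12 − 5.883 = 6.117 h local solar time.

6.12 h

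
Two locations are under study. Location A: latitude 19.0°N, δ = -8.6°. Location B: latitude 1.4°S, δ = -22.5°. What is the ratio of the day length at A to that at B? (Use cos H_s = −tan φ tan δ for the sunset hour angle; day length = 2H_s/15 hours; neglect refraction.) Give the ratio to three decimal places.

A: H_s = arccos(−tan 19.0° · tan -8.6°) = 87.01°, so 2H_s/15 = 11.6013 h.
B: H_s = arccos(−tan -1.4° · tan -22.5°) = 90.58°, so 2H_s/15 = 12.0773 h.
Ratio A/B = 11.6013 / 12.0773 = 0.9606.

0.961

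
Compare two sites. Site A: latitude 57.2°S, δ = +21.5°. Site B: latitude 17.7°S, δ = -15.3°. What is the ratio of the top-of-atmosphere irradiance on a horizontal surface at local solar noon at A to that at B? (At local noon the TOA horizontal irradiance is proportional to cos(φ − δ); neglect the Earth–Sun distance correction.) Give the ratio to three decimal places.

0.196

A: cos θ_z = cos(-57.2° − (21.5°)) = 0.1959.
B: cos θ_z = cos(-17.7° − (-15.3°)) = 0.9991.
Ratio A/B = 0.1959 / 0.9991 = 0.1961.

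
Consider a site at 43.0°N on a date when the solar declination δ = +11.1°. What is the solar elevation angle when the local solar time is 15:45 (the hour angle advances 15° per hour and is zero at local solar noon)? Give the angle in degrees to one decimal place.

Hour angle H = 15° × (15.75 − 12) = 56.25°.
cos θ_z = sin(43.0°) sin(11.1°) + cos(43.0°) cos(11.1°) cos(56.25°) = 0.1313 + 0.3987 = 0.5300.
θ_z = arccos(0.5300) = 57.99°, so the elevation is 90° − 57.99° = 32.01°.

32.0°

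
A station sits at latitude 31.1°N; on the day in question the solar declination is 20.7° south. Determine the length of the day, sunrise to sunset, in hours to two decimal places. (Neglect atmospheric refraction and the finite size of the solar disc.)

10.24 hours

−tan φ tan δ = −(0.6032)(-0.3779) = 0.2279; H_s = arccos(0.2279) = 76.83°.
Day length = 2 H_s / 15° h⁻¹ = 153.66° / 15 = 10.244 h.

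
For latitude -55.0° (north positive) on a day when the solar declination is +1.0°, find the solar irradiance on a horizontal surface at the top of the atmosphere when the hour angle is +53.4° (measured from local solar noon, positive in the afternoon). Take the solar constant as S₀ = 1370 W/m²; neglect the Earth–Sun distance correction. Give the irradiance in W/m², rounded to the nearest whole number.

With φ = -55.0°, δ = 1.0°, H = 53.40°: sin φ sin δ = -0.0143, cos φ cos δ cos H = 0.3419, so cos θ_z = 0.3276.
Top-of-atmosphere irradiance = S₀ cos θ_z = 1370 × 0.3276 = 448.81 W/m².

449 W/m²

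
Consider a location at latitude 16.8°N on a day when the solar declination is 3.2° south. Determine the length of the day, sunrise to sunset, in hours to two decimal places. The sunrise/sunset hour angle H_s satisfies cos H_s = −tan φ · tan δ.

−tan φ tan δ = −(0.3019)(-0.0559) = 0.0169; H_s = arccos(0.0169) = 89.03°.
Day length = 2 H_s / 15° h⁻¹ = 178.06° / 15 = 11.871 h.

11.87 hours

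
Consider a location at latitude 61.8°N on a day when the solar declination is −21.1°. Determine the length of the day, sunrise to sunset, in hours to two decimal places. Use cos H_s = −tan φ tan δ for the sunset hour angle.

5.86 hours

cos H_s = −tan(61.8°) · tan(-21.1°) = 0.7196, so H_s = arccos(0.7196) = 43.98°.
Day length = 2 H_s / 15° h⁻¹ = 87.96° / 15 = 5.864 h.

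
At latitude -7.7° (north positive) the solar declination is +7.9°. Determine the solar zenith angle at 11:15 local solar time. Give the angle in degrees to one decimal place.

19.2°

Hour angle H = 15° × (11.25 − 12) = -11.25°.
cos θ_z = sin(-7.7°) sin(7.9°) + cos(-7.7°) cos(7.9°) cos(-11.25°) = -0.0184 + 0.9627 = 0.9443.
θ_z = arccos(0.9443) = 19.21°.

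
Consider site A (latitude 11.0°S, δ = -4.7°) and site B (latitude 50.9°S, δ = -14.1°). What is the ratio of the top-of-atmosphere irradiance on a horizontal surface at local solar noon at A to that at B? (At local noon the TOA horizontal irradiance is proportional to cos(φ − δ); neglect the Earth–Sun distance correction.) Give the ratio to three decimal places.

1.241

A: cos θ_z = cos(-11.0° − (-4.7°)) = 0.9940.
B: cos θ_z = cos(-50.9° − (-14.1°)) = 0.8007.
Ratio A/B = 0.9940 / 0.8007 = 1.2414.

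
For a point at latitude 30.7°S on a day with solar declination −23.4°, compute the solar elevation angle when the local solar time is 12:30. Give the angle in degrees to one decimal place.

Hour angle H = 15° × (12.5 − 12) = 7.50°.
cos θ_z = sin(-30.7°) sin(-23.4°) + cos(-30.7°) cos(-23.4°) cos(7.50°) = 0.2028 + 0.7824 = 0.9852.
θ_z = arccos(0.9852) = 9.87°, so the elevation is 90° − 9.87° = 80.13°.

80.1°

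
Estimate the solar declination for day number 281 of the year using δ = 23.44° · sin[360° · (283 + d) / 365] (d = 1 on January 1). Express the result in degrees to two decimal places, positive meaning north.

360 × (283 + 281) / 365 = 556.274°; sin(556.274°) = -0.2802.
δ = 23.44 × -0.2802 = -6.568° ≈ -6.57°.

-6.57°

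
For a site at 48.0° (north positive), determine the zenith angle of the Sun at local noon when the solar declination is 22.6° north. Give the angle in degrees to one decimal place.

At local solar noon the hour angle is zero, so the zenith angle is |φ − δ| = |48.0° − (22.6°)| = 25.4°.

25.4°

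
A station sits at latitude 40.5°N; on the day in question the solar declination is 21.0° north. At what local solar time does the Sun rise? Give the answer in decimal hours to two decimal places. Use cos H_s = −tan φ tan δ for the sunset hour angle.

4.72 h

cos H_s = −tan(40.5°) · tan(21.0°) = -0.3279, so H_s = arccos(-0.3279) = 109.14°.
Sunrise is at 12 − H_s/15 = 12 − 7.276 = 4.724 h local solar time.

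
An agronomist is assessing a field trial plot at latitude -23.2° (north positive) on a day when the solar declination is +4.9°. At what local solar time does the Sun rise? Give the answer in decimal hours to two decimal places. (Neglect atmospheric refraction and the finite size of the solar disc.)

The sunset hour angle satisfies cos H_s = −tan φ tan δ = 0.0367, giving H_s = 87.90°.
Sunrise is at 12 − H_s/15 = 12 − 5.860 = 6.140 h local solar time.

6.14 h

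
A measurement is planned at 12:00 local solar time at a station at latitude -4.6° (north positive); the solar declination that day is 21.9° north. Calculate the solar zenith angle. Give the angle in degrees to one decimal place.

26.5°

Hour angle H = 15° × (12 − 12) = 0.00°.
With φ = -4.6°, δ = 21.9°, H = 0.00°: sin φ sin δ = -0.0299, cos φ cos δ cos H = 0.9248, so cos θ_z = 0.8949.
θ_z = arccos(0.8949) = 26.50°.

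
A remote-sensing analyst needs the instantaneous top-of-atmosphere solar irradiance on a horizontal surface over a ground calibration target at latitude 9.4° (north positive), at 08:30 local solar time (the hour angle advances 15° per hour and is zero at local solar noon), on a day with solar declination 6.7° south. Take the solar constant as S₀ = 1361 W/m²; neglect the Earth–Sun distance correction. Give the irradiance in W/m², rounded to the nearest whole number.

Hour angle H = 15° × (8.5 − 12) = -52.50°.
cos θ_z = sin(9.4°) sin(-6.7°) + cos(9.4°) cos(-6.7°) cos(-52.50°) = -0.0191 + 0.5965 = 0.5774.
Top-of-atmosphere irradiance = S₀ cos θ_z = 1361 × 0.5774 = 785.84 W/m².

786 W/m²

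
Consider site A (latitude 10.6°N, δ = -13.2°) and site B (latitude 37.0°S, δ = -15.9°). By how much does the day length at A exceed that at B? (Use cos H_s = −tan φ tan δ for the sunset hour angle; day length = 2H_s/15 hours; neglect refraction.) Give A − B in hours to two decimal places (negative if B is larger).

-1.99 h

A: H_s = arccos(−tan 10.6° · tan -13.2°) = 87.48°, so 2H_s/15 = 11.6640 h.
B: H_s = arccos(−tan -37.0° · tan -15.9°) = 102.40°, so 2H_s/15 = 13.6533 h.
A − B = 11.6640 − 13.6533 = -1.9893 h.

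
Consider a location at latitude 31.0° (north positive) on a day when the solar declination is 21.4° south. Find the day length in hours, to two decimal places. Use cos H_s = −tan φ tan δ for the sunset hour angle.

cos H_s = −tan(31.0°) · tan(-21.4°) = 0.2355, so H_s = arccos(0.2355) = 76.38°.
Day length = 2 H_s / 15° h⁻¹ = 152.76° / 15 = 10.184 h.

10.18 hours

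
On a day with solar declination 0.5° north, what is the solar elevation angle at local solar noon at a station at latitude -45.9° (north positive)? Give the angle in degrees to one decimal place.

At local solar noon the hour angle is zero, so the elevation is 90° − |φ − δ| = 90° − |-45.9° − (0.5°)| = 90° − 46.4° = 43.6°.

43.6°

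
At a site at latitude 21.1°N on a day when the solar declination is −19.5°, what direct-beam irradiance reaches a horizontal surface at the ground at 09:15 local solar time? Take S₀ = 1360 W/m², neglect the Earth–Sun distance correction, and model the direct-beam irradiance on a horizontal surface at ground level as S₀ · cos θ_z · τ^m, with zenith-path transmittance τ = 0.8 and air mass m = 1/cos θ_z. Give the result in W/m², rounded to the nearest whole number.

487 W/m²

Hour angle H = 15° × (9.25 − 12) = -41.25°.
cos θ_z = sin φ sin δ + cos φ cos δ cos H = (0.3600)(-0.3338) + (0.9330)(0.9426)(0.7518) = 0.5410.
Air mass m = 1/cos θ_z = 1/0.5410 = 1.848; τ^m = 0.8^1.848 = 0.6621.
Surface direct beam = 1360 × 0.5410 × 0.6621 = 487.15 W/m².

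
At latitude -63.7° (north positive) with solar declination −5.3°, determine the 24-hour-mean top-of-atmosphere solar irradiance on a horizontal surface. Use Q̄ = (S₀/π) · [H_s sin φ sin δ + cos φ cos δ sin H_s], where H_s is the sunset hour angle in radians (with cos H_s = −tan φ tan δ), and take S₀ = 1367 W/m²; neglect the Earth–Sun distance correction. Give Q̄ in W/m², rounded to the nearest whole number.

252 W/m²

cos H_s = −tan(-63.7°) · tan(-5.3°) = -0.1877, so H_s = arccos(-0.1877) = 100.82°. In radians, H_s = 1.7596.
H_s sin φ sin δ = 1.7596 × -0.8965 × -0.0924 = 0.1458.
cos φ cos δ sin H_s = 0.4431 × 0.9957 × 0.9822 = 0.4333.
Q̄ = (1367/π) × (0.1458 + 0.4333) = 435.13 × 0.5791 = 251.98 W/m².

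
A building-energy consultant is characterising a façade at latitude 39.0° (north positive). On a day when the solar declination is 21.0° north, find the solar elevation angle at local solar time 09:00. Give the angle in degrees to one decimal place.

47.6°

Hour angle H = 15° × (9 − 12) = -45.00°.
cos θ_z = sin φ sin δ + cos φ cos δ cos H = (0.6293)(0.3584) + (0.7771)(0.9336)(0.7071) = 0.7385.
θ_z = arccos(0.7385) = 42.40°, so the elevation is 90° − 42.40° = 47.60°.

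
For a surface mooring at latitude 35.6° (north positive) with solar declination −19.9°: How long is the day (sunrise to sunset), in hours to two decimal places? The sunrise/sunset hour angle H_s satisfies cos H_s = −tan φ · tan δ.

10.00 hours

The sunset hour angle satisfies cos H_s = −tan φ tan δ = 0.2592, giving H_s = 74.98°.
Day length = 2 H_s / 15° h⁻¹ = 149.96° / 15 = 9.997 h.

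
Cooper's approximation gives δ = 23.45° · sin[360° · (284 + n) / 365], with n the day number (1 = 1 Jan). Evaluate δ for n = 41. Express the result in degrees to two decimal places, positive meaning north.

-14.90°

360 × (284 + 41) / 365 = 320.548°; sin(320.548°) = -0.6354.
δ = 23.45 × -0.6354 = -14.900° ≈ -14.90°.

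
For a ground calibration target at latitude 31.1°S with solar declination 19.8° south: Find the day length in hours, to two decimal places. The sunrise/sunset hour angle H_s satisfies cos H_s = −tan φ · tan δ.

−tan φ tan δ = −(-0.6032)(-0.3600) = -0.2172; H_s = arccos(-0.2172) = 102.54°.
Day length = 2 H_s / 15° h⁻¹ = 205.08° / 15 = 13.672 h.

13.67 hours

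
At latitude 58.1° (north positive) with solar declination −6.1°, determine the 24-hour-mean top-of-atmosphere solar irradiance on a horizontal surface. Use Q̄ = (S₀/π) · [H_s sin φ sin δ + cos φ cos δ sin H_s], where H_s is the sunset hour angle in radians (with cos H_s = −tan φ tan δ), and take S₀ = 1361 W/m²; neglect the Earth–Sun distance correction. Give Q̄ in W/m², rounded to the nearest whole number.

−tan φ tan δ = −(1.6066)(-0.1069) = 0.1717; H_s = arccos(0.1717) = 80.11°. In radians, H_s = 1.3982.
H_s sin φ sin δ = 1.3982 × 0.8490 × -0.1063 = -0.1262.
cos φ cos δ sin H_s = 0.5284 × 0.9943 × 0.9851 = 0.5176.
Q̄ = (1361/π) × (-0.1262 + 0.5176) = 433.22 × 0.3914 = 169.56 W/m².

170 W/m²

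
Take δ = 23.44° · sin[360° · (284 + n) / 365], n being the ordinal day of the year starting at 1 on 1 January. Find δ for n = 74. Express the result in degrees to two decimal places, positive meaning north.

360 × (284 + 74) / 365 = 353.096°; sin(353.096°) = -0.1202.
δ = 23.44 × -0.1202 = -2.817° ≈ -2.82°.

-2.82°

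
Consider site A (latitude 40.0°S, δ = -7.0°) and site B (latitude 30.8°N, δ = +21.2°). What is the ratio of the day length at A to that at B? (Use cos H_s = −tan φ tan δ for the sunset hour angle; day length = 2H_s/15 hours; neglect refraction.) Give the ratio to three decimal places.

A: H_s = arccos(−tan -40.0° · tan -7.0°) = 95.91°, so 2H_s/15 = 12.7880 h.
B: H_s = arccos(−tan 30.8° · tan 21.2°) = 103.37°, so 2H_s/15 = 13.7827 h.
Ratio A/B = 12.7880 / 13.7827 = 0.9278.

0.928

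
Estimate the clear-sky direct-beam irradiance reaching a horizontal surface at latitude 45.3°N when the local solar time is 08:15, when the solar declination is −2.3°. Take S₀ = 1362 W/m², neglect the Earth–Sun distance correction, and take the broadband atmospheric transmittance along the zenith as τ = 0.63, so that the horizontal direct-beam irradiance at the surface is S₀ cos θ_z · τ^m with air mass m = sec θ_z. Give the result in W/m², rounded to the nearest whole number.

Hour angle H = 15° × (8.25 − 12) = -56.25°.
cos θ_z = sin(45.3°) sin(-2.3°) + cos(45.3°) cos(-2.3°) cos(-56.25°) = -0.0285 + 0.3905 = 0.3620.
Air mass m = 1/cos θ_z = 1/0.3620 = 2.762; τ^m = 0.63^2.762 = 0.2791.
Surface direct beam = 1362 × 0.3620 × 0.2791 = 137.61 W/m².

138 W/m²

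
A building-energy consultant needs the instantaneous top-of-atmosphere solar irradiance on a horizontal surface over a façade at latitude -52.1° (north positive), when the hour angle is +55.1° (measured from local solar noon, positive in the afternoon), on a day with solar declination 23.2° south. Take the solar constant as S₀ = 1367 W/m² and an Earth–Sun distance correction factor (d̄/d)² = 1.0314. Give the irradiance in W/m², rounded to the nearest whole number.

894 W/m²

cos θ_z = sin(-52.1°) sin(-23.2°) + cos(-52.1°) cos(-23.2°) cos(55.10°) = 0.3109 + 0.3230 = 0.6339.
Top-of-atmosphere irradiance = S₀ (d̄/d)² cos θ_z = 1367 × 1.0314 × 0.6339 = 893.75 W/m².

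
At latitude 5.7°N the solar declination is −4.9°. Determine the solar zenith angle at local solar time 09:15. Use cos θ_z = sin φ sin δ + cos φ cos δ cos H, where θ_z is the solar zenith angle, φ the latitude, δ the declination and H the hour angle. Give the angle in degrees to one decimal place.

Hour angle H = 15° × (9.25 − 12) = -41.25°.
With φ = 5.7°, δ = -4.9°, H = -41.25°: sin φ sin δ = -0.0085, cos φ cos δ cos H = 0.7454, so cos θ_z = 0.7369.
θ_z = arccos(0.7369) = 42.53°.

42.5°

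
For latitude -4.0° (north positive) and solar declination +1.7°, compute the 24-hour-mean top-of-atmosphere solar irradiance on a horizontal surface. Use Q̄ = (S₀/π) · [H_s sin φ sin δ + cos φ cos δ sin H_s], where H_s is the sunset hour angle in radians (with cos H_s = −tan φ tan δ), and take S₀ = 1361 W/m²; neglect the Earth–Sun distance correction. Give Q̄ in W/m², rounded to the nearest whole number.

431 W/m²

−tan φ tan δ = −(-0.0699)(0.0297) = 0.0021; H_s = arccos(0.0021) = 89.88°. In radians, H_s = 1.5687.
H_s sin φ sin δ = 1.5687 × -0.0698 × 0.0297 = -0.0033.
cos φ cos δ sin H_s = 0.9976 × 0.9996 × 1.0000 = 0.9972.
Q̄ = (1361/π) × (-0.0033 + 0.9972) = 433.22 × 0.9939 = 430.58 W/m².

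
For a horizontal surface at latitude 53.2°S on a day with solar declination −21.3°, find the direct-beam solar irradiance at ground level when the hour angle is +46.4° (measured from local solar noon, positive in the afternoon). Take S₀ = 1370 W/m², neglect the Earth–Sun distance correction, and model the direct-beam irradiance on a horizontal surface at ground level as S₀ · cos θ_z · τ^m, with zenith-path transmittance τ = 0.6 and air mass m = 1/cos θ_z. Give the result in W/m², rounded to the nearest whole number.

cos θ_z = sin φ sin δ + cos φ cos δ cos H = (-0.8007)(-0.3633) + (0.5990)(0.9317)(0.6896) = 0.6758.
Air mass m = 1/cos θ_z = 1/0.6758 = 1.480; τ^m = 0.6^1.480 = 0.4695.
Surface direct beam = 1370 × 0.6758 × 0.4695 = 434.68 W/m².

435 W/m²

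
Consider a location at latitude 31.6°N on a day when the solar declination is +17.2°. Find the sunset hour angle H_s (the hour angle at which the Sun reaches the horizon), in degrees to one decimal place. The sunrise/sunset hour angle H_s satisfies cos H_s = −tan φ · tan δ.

−tan φ tan δ = −(0.6152)(0.3096) = -0.1905; H_s = arccos(-0.1905) = 100.98°.

101.0°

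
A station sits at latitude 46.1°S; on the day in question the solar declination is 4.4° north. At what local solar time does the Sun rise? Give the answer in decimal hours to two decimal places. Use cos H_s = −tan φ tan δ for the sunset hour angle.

The sunset hour angle satisfies cos H_s = −tan φ tan δ = 0.0800, giving H_s = 85.41°.
Sunrise is at 12 − H_s/15 = 12 − 5.694 = 6.306 h local solar time.

6.31 h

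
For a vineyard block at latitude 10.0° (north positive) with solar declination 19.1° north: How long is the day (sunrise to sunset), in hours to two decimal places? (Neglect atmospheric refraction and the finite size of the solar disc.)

The sunset hour angle satisfies cos H_s = −tan φ tan δ = -0.0611, giving H_s = 93.50°.
Day length = 2 H_s / 15° h⁻¹ = 187.00° / 15 = 12.467 h.

12.47 hours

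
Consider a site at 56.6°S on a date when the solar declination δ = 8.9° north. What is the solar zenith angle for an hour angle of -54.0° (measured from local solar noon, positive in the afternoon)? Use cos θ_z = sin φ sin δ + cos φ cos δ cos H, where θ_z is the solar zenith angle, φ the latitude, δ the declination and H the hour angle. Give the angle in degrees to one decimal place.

With φ = -56.6°, δ = 8.9°, H = -54.00°: sin φ sin δ = -0.1292, cos φ cos δ cos H = 0.3197, so cos θ_z = 0.1905.
θ_z = arccos(0.1905) = 79.02°.

79.0°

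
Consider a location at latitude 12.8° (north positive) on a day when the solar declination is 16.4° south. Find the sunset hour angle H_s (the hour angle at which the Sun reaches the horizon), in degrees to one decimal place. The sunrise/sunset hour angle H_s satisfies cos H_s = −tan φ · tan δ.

cos H_s = −tan(12.8°) · tan(-16.4°) = 0.0669, so H_s = arccos(0.0669) = 86.16°.

86.2°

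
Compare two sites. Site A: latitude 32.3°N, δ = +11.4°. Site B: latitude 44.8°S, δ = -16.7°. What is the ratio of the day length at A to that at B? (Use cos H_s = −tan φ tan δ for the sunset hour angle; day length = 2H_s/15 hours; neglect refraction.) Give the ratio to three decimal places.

A: H_s = arccos(−tan 32.3° · tan 11.4°) = 97.32°, so 2H_s/15 = 12.9760 h.
B: H_s = arccos(−tan -44.8° · tan -16.7°) = 107.33°, so 2H_s/15 = 14.3107 h.
Ratio A/B = 12.9760 / 14.3107 = 0.9067.

0.907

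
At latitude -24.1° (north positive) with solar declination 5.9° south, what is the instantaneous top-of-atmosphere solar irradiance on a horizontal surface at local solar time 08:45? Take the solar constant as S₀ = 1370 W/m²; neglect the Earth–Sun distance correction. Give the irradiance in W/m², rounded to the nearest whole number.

878 W/m²

Hour angle H = 15° × (8.75 − 12) = -48.75°.
cos θ_z = sin(-24.1°) sin(-5.9°) + cos(-24.1°) cos(-5.9°) cos(-48.75°) = 0.0420 + 0.5987 = 0.6407.
Top-of-atmosphere irradiance = S₀ cos θ_z = 1370 × 0.6407 = 877.76 W/m².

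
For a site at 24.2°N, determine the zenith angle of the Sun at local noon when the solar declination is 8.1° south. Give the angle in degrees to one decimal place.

32.3°

At local solar noon the hour angle is zero, so the zenith angle is |φ − δ| = |24.2° − (-8.1°)| = 32.3°.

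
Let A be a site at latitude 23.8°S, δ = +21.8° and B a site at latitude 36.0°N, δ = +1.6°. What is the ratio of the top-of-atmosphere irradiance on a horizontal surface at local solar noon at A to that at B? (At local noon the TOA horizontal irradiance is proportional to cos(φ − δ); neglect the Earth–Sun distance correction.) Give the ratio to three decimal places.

0.848

A: cos θ_z = cos(-23.8° − (21.8°)) = 0.6997.
B: cos θ_z = cos(36.0° − (1.6°)) = 0.8251.
Ratio A/B = 0.6997 / 0.8251 = 0.8480.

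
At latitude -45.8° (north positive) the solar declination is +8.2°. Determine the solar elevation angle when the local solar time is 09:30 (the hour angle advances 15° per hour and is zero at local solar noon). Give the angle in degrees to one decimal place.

Hour angle H = 15° × (9.5 − 12) = -37.50°.
cos θ_z = sin φ sin δ + cos φ cos δ cos H = (-0.7169)(0.1426) + (0.6972)(0.9898)(0.7934) = 0.4453.
θ_z = arccos(0.4453) = 63.56°, so the elevation is 90° − 63.56° = 26.44°.

26.4°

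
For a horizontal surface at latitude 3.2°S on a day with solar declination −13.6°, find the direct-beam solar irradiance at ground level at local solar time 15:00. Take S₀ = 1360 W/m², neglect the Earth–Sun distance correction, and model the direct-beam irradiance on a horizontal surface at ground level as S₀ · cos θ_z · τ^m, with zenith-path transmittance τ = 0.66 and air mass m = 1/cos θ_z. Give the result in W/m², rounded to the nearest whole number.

Hour angle H = 15° × (15 − 12) = 45.00°.
With φ = -3.2°, δ = -13.6°, H = 45.00°: sin φ sin δ = 0.0131, cos φ cos δ cos H = 0.6862, so cos θ_z = 0.6993.
Air mass m = 1/cos θ_z = 1/0.6993 = 1.430; τ^m = 0.66^1.430 = 0.5520.
Surface direct beam = 1360 × 0.6993 × 0.5520 = 524.98 W/m².

525 W/m²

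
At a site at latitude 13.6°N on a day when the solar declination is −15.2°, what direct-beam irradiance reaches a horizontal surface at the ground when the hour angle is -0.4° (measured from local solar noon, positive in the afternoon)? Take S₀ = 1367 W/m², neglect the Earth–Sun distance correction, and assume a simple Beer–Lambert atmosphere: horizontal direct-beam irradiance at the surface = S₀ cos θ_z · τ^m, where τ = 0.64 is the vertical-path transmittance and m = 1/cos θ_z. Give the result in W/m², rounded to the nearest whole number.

720 W/m²

With φ = 13.6°, δ = -15.2°, H = -0.40°: sin φ sin δ = -0.0617, cos φ cos δ cos H = 0.9379, so cos θ_z = 0.8762.
Air mass m = 1/cos θ_z = 1/0.8762 = 1.141; τ^m = 0.64^1.141 = 0.6010.
Surface direct beam = 1367 × 0.8762 × 0.6010 = 719.86 W/m².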